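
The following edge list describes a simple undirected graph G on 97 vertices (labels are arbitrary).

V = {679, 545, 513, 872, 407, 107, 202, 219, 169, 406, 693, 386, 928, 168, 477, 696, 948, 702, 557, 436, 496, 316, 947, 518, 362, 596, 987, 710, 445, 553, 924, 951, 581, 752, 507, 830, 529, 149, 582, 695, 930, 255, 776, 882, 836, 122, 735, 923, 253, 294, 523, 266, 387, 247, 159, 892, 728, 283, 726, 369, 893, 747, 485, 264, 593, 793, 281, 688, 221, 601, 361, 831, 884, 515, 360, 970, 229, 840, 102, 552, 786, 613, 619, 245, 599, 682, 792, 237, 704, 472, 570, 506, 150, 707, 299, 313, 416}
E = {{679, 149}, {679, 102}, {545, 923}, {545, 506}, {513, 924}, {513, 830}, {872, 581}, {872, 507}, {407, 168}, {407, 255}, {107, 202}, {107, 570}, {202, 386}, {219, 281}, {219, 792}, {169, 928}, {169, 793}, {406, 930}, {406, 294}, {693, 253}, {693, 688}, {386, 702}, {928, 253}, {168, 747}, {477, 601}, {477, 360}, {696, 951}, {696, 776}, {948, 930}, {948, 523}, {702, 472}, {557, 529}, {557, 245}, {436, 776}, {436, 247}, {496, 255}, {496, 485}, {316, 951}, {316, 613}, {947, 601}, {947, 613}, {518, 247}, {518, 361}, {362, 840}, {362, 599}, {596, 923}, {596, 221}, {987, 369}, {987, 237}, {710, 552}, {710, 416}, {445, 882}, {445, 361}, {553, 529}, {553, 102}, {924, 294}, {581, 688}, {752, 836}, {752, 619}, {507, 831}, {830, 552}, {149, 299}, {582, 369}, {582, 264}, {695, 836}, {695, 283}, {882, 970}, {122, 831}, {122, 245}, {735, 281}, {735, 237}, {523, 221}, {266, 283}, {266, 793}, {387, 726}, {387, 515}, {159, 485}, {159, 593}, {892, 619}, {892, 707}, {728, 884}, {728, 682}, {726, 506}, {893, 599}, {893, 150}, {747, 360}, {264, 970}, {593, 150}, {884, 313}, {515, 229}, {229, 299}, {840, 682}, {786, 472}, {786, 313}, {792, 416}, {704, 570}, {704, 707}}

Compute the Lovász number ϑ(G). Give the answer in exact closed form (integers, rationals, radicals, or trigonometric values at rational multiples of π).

N(928) = {169, 253}, |N(928)| = 2.
Vertex 477 has 2 neighbors: 601, 360.
N(930) = {406, 948}, |N(930)| = 2.
deg(168) = 2; N(168) = {407, 747}.
deg(v) = 2 for all v (|V|=97); connected 2-regular on 97 ⇒ C_{97}.
spec(A) ≈ [2.0, 1.9958, 1.9832, 1.9624, 1.9332, 1.896, 1.8508, 1.7979, 1.7374, 1.6697, 1.5949, 1.5134, 1.4256, 1.3318, 1.2325, 1.1279, 1.0186, 0.9051, 0.7878, 0.6671, 0.5437, 0.4179, 0.2905, 0.1618, 0.0324, -0.0971, -0.2262, -0.3544, -0.481, -0.6057, -0.7278, -0.8469, -0.9624, -1.0738, -1.1808, -1.2828, -1.3794, -1.4703, -1.555, -1.6331, -1.7044, -1.7686, -1.8253, -1.8744, -1.9156, -1.9488, -1.9738, -1.9906, -1.999] (distinct, 4 d.p.).
−97·(-2*cos(pi/97)) / ((2)−(-2*cos(pi/97))) = 97*cos(pi/97)/(cos(pi/97) + 1) = ϑ(G).
Numerically 48.4873.
Lovász sandwich 48 ≤ 97*cos(pi/97)/(cos(pi/97) + 1) ≤ 49: both strict.

97*cos(pi/97)/(cos(pi/97) + 1)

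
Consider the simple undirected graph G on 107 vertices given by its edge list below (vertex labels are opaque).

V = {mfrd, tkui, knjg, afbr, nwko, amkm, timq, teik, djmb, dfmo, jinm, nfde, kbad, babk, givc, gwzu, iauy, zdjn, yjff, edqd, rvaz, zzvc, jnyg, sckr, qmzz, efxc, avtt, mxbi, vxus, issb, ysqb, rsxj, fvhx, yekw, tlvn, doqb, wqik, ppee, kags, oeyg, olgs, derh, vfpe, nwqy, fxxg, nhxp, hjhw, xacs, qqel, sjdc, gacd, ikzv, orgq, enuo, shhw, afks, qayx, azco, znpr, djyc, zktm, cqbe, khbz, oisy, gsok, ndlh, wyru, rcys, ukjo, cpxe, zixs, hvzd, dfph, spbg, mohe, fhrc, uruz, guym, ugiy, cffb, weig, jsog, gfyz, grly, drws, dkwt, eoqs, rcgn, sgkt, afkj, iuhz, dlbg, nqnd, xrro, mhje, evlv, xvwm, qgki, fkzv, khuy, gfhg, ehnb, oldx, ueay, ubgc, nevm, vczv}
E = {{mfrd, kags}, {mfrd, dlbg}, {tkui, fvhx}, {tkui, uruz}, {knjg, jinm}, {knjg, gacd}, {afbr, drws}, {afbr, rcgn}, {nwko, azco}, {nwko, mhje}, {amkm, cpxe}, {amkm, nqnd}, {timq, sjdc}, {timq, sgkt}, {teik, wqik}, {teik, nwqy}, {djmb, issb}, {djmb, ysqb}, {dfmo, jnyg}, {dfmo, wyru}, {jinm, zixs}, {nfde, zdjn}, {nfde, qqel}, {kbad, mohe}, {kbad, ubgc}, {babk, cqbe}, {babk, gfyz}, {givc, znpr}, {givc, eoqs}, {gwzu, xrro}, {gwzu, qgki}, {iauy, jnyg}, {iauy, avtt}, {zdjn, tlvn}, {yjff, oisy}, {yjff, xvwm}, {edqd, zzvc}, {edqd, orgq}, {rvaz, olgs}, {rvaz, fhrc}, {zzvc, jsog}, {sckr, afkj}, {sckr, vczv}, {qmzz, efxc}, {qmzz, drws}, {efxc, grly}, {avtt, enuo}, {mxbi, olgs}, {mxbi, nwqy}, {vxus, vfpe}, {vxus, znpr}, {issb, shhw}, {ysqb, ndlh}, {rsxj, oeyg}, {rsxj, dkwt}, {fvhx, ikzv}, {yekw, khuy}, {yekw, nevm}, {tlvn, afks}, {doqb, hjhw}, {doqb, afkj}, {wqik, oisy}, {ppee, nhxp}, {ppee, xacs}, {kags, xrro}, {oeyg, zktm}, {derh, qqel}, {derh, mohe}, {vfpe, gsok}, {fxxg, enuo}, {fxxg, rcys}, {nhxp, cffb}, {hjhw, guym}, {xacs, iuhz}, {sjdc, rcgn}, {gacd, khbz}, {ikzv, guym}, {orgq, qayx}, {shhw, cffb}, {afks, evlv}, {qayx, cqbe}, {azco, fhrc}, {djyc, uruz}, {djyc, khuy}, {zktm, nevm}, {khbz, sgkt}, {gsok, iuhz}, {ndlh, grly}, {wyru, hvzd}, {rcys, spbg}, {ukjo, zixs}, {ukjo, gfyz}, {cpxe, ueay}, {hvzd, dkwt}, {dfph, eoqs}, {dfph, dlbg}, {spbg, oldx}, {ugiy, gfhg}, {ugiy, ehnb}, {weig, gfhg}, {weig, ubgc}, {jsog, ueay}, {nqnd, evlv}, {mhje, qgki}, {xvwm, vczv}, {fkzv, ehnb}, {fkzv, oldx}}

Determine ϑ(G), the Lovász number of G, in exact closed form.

107*cos(pi/107)/(cos(pi/107) + 1)

Vertex oeyg has 2 neighbors: rsxj, zktm.
Vertex nwqy has 2 neighbors: teik, mxbi.
N(djmb) = {issb, ysqb}, |N(djmb)| = 2.
Vertex vfpe has 2 neighbors: vxus, gsok.
Every vertex has degree 2 (N=107); a single 107-cycle (edge-transitive).
The 54 distinct eigenvalues: [2.0, 1.9966, 1.9862, 1.969, 1.9451, 1.9144, 1.8771, 1.8334, 1.7833, 1.7271, 1.665, 1.5971, 1.5237, 1.445, 1.3614, 1.273, 1.1803, 1.0835, 0.983, 0.8791, 0.7721, 0.6625, 0.5506, 0.4369, 0.3216, 0.2052, 0.0881, -0.0294, -0.1467, -0.2635, -0.3794, -0.494, -0.6069, -0.7176, -0.826, -0.9314, -1.0337, -1.1324, -1.2272, -1.3178, -1.4038, -1.485, -1.561, -1.6317, -1.6968, -1.756, -1.8092, -1.8561, -1.8966, -1.9306, -1.9579, -1.9785, -1.9922, -1.9991].
With N=107: ϑ(G) = 107·(-(-1)*2*cos(pi/107))/(2−(-2*cos(pi/107))) = 107*cos(pi/107)/(cos(pi/107) + 1).
Numerically 53.4885.
53 ≤ 107*cos(pi/107)/(cos(pi/107) + 1) ≤ 54: both strict.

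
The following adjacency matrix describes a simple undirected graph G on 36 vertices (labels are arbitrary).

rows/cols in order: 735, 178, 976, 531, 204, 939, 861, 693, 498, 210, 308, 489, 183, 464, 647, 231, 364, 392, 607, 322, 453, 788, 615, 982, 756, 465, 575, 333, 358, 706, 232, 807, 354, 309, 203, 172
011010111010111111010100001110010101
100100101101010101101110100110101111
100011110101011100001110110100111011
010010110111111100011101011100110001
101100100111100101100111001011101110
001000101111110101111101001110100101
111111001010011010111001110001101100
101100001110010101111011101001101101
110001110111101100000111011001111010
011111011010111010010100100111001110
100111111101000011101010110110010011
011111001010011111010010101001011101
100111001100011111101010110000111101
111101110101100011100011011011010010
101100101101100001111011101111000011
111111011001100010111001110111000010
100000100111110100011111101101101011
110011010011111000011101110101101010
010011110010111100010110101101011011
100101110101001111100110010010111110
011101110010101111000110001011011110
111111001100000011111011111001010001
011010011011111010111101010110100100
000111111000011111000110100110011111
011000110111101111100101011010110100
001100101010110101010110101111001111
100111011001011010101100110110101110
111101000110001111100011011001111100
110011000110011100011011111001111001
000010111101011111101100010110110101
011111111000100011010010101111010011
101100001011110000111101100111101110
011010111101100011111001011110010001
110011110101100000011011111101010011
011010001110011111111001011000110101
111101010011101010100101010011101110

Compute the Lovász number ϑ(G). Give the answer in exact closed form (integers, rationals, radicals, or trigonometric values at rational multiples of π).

Vertex 392 has 21 neighbors: 735, 178, 204, 939, 693, 308, 489, 183, 464, 647, 322, 453, 788, 982, 756, 465, 333, 706, 232, 354, 203.
N(232) = {178, 976, 531, 204, 939, 861, 693, 498, 183, 364, 392, 322, 615, 756, 575, 333, 358, 706, 807, 203, 172}, |N(232)| = 21.
Vertex 756 has 21 neighbors: 178, 976, 861, 693, 210, 308, 489, 183, 647, 231, 364, 392, 607, 788, 982, 465, 575, 358, 232, 807, 309.
deg(788) = 21; N(788) = {735, 178, 976, 531, 204, 939, 498, 210, 364, 392, 607, 322, 453, 615, 982, 756, 465, 575, 706, 807, 172}.
deg(v) = 21 for all v (|V|=36); Kneser K(9,2) on C(9,2)=36 vertices.
Distinct eigenvalues (to 3 d.p.): [21.0, 1.0, -6.0].
Lovász (edge-transitive): ϑ = −36·(-6)/((21)−(-6)) = 8.
≈ 8.0000000 (to 7 d.p.).

8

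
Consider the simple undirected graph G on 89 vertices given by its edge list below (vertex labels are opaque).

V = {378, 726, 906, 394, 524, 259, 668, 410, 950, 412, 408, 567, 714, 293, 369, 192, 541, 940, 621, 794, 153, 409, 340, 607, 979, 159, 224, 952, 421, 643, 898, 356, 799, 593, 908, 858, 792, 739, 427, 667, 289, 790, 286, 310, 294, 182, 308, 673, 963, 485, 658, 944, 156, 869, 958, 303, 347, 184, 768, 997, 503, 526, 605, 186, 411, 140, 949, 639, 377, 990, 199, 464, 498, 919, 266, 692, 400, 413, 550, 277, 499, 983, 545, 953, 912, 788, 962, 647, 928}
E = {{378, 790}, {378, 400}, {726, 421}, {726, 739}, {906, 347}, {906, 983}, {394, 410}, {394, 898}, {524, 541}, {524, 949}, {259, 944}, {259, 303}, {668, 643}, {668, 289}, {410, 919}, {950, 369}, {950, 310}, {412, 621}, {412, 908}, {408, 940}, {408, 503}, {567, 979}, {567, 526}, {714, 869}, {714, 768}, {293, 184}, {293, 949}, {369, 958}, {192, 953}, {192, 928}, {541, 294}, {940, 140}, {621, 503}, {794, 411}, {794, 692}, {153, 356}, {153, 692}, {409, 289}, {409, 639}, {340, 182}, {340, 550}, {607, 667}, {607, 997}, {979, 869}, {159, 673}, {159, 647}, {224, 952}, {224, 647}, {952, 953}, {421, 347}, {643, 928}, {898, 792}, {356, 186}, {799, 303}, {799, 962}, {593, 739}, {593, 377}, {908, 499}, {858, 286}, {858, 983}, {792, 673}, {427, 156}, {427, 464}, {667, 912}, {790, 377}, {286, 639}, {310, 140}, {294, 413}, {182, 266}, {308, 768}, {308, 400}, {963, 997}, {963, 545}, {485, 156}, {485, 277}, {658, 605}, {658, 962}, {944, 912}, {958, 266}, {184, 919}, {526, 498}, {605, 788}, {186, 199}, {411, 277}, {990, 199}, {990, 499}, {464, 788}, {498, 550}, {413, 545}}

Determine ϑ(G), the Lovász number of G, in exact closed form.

Vertex 192 has 2 neighbors: 953, 928.
deg(541) = 2; N(541) = {524, 294}.
deg(949) = 2; N(949) = {524, 293}.
deg(293) = 2; N(293) = {184, 949}.
Every vertex has degree 2 (N=89); the odd cycle C_{89}.
The 45 distinct eigenvalues: [2.0, 1.995, 1.98, 1.955, 1.921, 1.877, 1.823, 1.761, 1.689, 1.61, 1.522, 1.427, 1.324, 1.215, 1.1, 0.98, 0.854, 0.724, 0.591, 0.455, 0.316, 0.176, 0.035, -0.106, -0.246, -0.386, -0.523, -0.658, -0.79, -0.917, -1.04, -1.158, -1.27, -1.376, -1.475, -1.567, -1.651, -1.726, -1.793, -1.851, -1.9, -1.939, -1.969, -1.989, -1.999].
ϑ = −N·λ_min/(λ_max−λ_min) = −89·(-2*cos(pi/89))/(2−(-2*cos(pi/89))) = 89*cos(pi/89)/(cos(pi/89) + 1).
= 44.4861353… (decimal).
Check 44 ≤ 89*cos(pi/89)/(cos(pi/89) + 1) ≤ 45: both strict.

89*cos(pi/89)/(cos(pi/89) + 1)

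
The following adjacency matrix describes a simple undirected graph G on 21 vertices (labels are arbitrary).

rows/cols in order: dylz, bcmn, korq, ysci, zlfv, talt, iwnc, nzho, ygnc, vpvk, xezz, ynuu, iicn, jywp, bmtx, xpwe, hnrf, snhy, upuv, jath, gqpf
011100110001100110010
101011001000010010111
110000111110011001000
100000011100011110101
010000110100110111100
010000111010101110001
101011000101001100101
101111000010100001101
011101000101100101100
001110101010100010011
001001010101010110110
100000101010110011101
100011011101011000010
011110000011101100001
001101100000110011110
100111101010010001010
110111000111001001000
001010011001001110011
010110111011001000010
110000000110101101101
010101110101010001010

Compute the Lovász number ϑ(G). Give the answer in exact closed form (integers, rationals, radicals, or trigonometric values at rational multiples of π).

N(vpvk) = {korq, ysci, zlfv, iwnc, ygnc, xezz, iicn, hnrf, jath, gqpf}, |N(vpvk)| = 10.
Vertex dylz has 10 neighbors: bcmn, korq, ysci, iwnc, nzho, ynuu, iicn, xpwe, hnrf, jath.
N(iicn) = {dylz, zlfv, talt, nzho, ygnc, vpvk, ynuu, jywp, bmtx, jath}, |N(iicn)| = 10.
N(ynuu) = {dylz, iwnc, ygnc, xezz, iicn, jywp, hnrf, snhy, upuv, gqpf}, |N(ynuu)| = 10.
deg(v) = 10 for all v (|V|=21); this is K(7,2), the Kneser graph.
Distinct eigenvalues (to 4 d.p.): [10.0, 1.0, -4.0].
Lovász (edge-transitive): ϑ = −21·(-4)/((10)−(-4)) = 6.
≈ 6.0000 (to 4 d.p.).

6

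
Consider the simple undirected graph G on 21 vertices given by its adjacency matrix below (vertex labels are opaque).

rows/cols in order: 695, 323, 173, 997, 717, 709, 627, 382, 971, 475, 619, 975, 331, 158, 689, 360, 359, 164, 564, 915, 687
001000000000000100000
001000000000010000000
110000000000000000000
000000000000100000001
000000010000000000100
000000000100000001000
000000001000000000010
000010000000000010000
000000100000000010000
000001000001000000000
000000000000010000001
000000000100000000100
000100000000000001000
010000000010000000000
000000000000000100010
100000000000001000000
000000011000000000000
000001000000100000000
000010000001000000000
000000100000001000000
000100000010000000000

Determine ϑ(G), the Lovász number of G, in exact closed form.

21*cos(pi/21)/(cos(pi/21) + 1)

deg(709) = 2; N(709) = {475, 164}.
deg(359) = 2; N(359) = {382, 971}.
Vertex 360 has 2 neighbors: 695, 689.
deg(915) = 2; N(915) = {627, 689}.
Every vertex has degree 2 (N=21); this is C_{21}, the 21-cycle.
Distinct eigenvalues (to 4 d.p.): [2.0, 1.9111, 1.6525, 1.247, 0.7307, 0.1495, -0.445, -1.0, -1.4661, -1.8019, -1.9777].
−21·(-2*cos(pi/21)) / ((2)−(-2*cos(pi/21))) = 21*cos(pi/21)/(cos(pi/21) + 1) = ϑ(G).
ϑ(G) ≈ 10.441033.
Lovász sandwich 10 ≤ 21*cos(pi/21)/(cos(pi/21) + 1) ≤ 11: both strict.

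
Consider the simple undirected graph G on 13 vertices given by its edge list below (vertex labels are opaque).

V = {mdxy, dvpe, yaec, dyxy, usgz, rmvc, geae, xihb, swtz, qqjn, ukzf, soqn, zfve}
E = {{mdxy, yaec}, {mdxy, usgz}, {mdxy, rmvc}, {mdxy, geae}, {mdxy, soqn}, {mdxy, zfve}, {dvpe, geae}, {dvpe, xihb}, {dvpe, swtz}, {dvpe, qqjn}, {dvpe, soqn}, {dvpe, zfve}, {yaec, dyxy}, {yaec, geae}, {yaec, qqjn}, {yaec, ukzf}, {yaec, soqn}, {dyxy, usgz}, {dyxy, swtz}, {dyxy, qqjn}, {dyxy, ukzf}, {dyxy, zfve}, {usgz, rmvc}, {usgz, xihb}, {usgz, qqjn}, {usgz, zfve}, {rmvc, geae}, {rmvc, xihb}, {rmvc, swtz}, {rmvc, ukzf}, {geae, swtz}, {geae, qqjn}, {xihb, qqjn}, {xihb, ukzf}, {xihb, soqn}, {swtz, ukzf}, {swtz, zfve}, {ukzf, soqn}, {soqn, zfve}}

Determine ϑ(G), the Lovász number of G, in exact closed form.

sqrt(13)

N(soqn) = {mdxy, dvpe, yaec, xihb, ukzf, zfve}, |N(soqn)| = 6.
N(ukzf) = {yaec, dyxy, rmvc, xihb, swtz, soqn}, |N(ukzf)| = 6.
Vertex rmvc has 6 neighbors: mdxy, usgz, geae, xihb, swtz, ukzf.
N(geae) = {mdxy, dvpe, yaec, rmvc, swtz, qqjn}, |N(geae)| = 6.
deg(v) = 6 for all v (|V|=13); strongly regular (13,6,2,3).
The 3 distinct eigenvalues: [6.0, 1.303, -2.303].
λ_max=6, λ_min=-sqrt(13)/2 - 1/2; ϑ = −13·λ_min/(λ_max−λ_min) = sqrt(13).
Numerically 3.605551275.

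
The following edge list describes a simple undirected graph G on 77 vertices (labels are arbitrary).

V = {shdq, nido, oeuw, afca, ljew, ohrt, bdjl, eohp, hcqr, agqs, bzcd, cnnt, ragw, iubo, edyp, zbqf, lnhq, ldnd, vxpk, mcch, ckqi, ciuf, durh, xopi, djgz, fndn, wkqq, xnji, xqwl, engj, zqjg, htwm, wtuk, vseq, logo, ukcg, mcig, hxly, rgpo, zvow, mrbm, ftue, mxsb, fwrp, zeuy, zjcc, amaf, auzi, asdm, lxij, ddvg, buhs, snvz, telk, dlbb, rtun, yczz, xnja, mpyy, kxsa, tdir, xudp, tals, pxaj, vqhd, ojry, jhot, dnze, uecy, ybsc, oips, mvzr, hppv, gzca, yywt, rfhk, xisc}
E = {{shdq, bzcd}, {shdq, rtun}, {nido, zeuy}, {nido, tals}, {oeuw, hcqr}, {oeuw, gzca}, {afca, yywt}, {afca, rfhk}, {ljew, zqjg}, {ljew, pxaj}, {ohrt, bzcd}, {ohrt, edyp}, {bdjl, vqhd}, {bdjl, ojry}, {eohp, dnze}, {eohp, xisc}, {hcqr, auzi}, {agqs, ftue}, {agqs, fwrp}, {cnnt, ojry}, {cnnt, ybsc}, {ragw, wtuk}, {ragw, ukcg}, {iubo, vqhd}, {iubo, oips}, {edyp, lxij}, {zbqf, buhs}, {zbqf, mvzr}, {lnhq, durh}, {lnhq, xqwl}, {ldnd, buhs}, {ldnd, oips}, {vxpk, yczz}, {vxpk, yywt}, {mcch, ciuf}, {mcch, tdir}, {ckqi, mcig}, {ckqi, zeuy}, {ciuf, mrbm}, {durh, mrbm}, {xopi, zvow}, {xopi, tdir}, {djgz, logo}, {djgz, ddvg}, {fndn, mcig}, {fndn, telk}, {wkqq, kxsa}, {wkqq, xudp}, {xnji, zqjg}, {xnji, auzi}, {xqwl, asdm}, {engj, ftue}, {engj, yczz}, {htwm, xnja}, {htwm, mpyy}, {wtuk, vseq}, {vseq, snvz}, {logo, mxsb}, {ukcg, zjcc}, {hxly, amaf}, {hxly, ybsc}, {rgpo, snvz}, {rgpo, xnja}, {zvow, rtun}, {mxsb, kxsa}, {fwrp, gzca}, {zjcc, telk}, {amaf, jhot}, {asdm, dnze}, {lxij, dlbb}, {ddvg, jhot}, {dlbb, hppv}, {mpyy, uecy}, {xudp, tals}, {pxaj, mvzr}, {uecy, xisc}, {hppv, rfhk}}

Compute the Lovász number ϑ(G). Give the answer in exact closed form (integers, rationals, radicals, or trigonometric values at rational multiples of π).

Vertex wkqq has 2 neighbors: kxsa, xudp.
deg(mxsb) = 2; N(mxsb) = {logo, kxsa}.
Vertex xopi has 2 neighbors: zvow, tdir.
N(wtuk) = {ragw, vseq}, |N(wtuk)| = 2.
77-vertex 2-regular graph: a single 77-cycle (edge-transitive).
The 39 distinct eigenvalues: [2.0, 1.99335, 1.97342, 1.94037, 1.89441, 1.83583, 1.76504, 1.68251, 1.58877, 1.48447, 1.37028, 1.24698, 1.11538, 0.97635, 0.83083, 0.67978, 0.5242, 0.36514, 0.20365, 0.0408, -0.12232, -0.28463, -0.44504, -0.60249, -0.75593, -0.90434, -1.04674, -1.18216, -1.30972, -1.42856, -1.5379, -1.637, -1.72521, -1.80194, -1.86667, -1.91899, -1.95853, -1.98504, -1.99834].
Lovász (edge-transitive): ϑ = −77·(-2*cos(pi/77))/((2)−(-2*cos(pi/77))) = 77*cos(pi/77)/(cos(pi/77) + 1).
Numerically 38.48397.
Check 38 ≤ 77*cos(pi/77)/(cos(pi/77) + 1) ≤ 39: both strict.

77*cos(pi/77)/(cos(pi/77) + 1)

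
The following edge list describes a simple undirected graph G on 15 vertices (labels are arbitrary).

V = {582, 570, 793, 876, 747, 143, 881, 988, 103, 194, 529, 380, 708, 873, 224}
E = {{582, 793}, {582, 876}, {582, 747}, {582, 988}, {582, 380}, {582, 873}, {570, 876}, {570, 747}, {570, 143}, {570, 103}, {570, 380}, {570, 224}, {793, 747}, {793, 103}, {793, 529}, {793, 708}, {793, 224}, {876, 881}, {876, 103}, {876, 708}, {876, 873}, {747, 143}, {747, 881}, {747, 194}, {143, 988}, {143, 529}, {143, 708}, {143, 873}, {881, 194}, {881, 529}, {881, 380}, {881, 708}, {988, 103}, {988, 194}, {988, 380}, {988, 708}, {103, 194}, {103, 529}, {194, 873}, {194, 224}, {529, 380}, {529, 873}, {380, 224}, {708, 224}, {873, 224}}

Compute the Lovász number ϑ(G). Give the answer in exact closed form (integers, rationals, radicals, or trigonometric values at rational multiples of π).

Vertex 747 has 6 neighbors: 582, 570, 793, 143, 881, 194.
Vertex 582 has 6 neighbors: 793, 876, 747, 988, 380, 873.
Vertex 876 has 6 neighbors: 582, 570, 881, 103, 708, 873.
deg(873) = 6; N(873) = {582, 876, 143, 194, 529, 224}.
15-vertex 6-regular graph: Kneser K(6,2) on C(6,2)=15 vertices.
The 3 distinct eigenvalues: [6.0, 1.0, -3.0].
−15·(-3) / ((6)−(-3)) = 5 = ϑ(G).
ϑ(G) ≈ 5.0000.

5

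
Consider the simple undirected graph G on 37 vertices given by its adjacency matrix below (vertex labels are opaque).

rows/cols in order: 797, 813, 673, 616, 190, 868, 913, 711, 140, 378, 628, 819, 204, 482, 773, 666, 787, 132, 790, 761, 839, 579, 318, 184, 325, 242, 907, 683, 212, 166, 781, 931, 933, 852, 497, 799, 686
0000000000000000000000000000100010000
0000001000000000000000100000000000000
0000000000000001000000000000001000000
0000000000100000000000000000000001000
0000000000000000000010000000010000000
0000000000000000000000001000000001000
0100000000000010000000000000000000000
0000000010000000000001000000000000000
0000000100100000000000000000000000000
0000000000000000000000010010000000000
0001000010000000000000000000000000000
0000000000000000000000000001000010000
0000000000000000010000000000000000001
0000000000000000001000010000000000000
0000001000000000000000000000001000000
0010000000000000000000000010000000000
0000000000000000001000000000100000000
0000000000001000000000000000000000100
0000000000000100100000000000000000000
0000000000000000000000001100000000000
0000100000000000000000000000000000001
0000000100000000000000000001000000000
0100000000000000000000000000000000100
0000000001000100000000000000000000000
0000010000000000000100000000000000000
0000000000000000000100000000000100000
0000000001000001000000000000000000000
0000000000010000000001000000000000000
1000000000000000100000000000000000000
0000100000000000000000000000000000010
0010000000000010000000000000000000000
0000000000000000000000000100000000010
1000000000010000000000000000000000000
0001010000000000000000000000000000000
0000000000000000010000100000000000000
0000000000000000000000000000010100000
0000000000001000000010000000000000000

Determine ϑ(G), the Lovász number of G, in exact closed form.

Vertex 683 has 2 neighbors: 819, 579.
N(839) = {190, 686}, |N(839)| = 2.
Vertex 933 has 2 neighbors: 797, 819.
Vertex 797 has 2 neighbors: 212, 933.
deg(v) = 2 for all v (|V|=37); a single 37-cycle (edge-transitive).
spec(A) ≈ [2.0, 1.9712, 1.8858, 1.746, 1.5561, 1.3213, 1.0486, 0.7457, 0.4214, 0.0849, -0.254, -0.5856, -0.9004, -1.1893, -1.4439, -1.657, -1.8225, -1.9355, -1.9928] (distinct, 4 d.p.).
With N=37: ϑ(G) = 37·(-(-1)*2*cos(pi/37))/(2−(-2*cos(pi/37))) = 37*cos(pi/37)/(cos(pi/37) + 1).
≈ 18.46661664 (to 8 d.p.).
18 ≤ 37*cos(pi/37)/(cos(pi/37) + 1) ≤ 19: both strict.

37*cos(pi/37)/(cos(pi/37) + 1)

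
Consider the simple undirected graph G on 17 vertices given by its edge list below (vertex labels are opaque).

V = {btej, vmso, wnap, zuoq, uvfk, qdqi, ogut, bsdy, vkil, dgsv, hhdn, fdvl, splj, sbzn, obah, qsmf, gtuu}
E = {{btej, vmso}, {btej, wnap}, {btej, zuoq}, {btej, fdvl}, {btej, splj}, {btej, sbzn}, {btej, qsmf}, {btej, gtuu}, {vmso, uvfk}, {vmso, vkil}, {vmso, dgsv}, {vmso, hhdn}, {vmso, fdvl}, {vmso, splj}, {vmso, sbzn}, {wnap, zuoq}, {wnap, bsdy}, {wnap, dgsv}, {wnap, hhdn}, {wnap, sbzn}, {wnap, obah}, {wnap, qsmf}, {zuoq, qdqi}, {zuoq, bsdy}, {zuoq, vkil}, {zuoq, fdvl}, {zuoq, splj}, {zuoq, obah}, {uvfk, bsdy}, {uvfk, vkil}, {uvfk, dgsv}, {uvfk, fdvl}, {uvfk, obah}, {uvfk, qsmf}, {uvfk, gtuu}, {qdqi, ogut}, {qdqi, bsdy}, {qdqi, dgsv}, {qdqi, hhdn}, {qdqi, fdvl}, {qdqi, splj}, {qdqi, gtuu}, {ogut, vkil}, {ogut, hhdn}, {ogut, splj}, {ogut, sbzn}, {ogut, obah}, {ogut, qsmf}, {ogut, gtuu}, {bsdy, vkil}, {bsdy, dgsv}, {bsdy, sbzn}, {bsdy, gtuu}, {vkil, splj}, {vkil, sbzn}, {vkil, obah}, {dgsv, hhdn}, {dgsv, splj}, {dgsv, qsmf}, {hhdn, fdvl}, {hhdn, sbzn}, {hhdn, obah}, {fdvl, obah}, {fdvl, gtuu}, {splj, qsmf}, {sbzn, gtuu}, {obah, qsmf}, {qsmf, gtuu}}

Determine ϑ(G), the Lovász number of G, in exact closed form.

deg(hhdn) = 8; N(hhdn) = {vmso, wnap, qdqi, ogut, dgsv, fdvl, sbzn, obah}.
Vertex splj has 8 neighbors: btej, vmso, zuoq, qdqi, ogut, vkil, dgsv, qsmf.
deg(btej) = 8; N(btej) = {vmso, wnap, zuoq, fdvl, splj, sbzn, qsmf, gtuu}.
deg(obah) = 8; N(obah) = {wnap, zuoq, uvfk, ogut, vkil, hhdn, fdvl, qsmf}.
Every vertex has degree 8 (N=17); SR(17,8,3,4) — a Paley graph.
Distinct eigenvalues (to 6 d.p.): [8.0, 1.561553, -2.561553].
With N=17: ϑ(G) = 17·(-(-sqrt(17)/2 - 1/2))/(8−(-sqrt(17)/2 - 1/2)) = sqrt(17).
ϑ(G) ≈ 4.123105626.

sqrt(17)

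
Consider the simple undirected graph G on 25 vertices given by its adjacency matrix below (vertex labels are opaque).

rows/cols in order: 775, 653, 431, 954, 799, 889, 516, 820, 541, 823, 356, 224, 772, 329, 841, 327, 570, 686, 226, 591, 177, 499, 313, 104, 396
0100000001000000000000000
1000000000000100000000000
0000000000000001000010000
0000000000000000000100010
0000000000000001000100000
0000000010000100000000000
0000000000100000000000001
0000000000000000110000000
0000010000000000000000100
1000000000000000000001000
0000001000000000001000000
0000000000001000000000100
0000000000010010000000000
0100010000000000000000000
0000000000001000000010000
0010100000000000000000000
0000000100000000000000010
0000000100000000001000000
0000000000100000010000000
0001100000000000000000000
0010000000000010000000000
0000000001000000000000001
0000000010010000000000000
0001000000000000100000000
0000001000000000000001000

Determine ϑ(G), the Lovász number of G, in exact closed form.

25*cos(pi/25)/(cos(pi/25) + 1)

Vertex 591 has 2 neighbors: 954, 799.
N(104) = {954, 570}, |N(104)| = 2.
deg(686) = 2; N(686) = {820, 226}.
Vertex 820 has 2 neighbors: 570, 686.
G on 25 vertices is 2-regular; connected 2-regular on 25 ⇒ C_{25}.
A has 13 distinct eigenvalues ≈ [2.0, 1.93717, 1.75261, 1.45794, 1.07165, 0.61803, 0.12558, -0.37476, -0.85156, -1.27485, -1.61803, -1.85955, -1.98423].
Lovász (edge-transitive): ϑ = −25·(-2*cos(pi/25))/((2)−(-2*cos(pi/25))) = 25*cos(pi/25)/(cos(pi/25) + 1).
≈ 12.45052181 (to 8 d.p.).
α=12, χ(Ḡ)=13; ϑ=25*cos(pi/25)/(cos(pi/25) + 1) lies between (both strict).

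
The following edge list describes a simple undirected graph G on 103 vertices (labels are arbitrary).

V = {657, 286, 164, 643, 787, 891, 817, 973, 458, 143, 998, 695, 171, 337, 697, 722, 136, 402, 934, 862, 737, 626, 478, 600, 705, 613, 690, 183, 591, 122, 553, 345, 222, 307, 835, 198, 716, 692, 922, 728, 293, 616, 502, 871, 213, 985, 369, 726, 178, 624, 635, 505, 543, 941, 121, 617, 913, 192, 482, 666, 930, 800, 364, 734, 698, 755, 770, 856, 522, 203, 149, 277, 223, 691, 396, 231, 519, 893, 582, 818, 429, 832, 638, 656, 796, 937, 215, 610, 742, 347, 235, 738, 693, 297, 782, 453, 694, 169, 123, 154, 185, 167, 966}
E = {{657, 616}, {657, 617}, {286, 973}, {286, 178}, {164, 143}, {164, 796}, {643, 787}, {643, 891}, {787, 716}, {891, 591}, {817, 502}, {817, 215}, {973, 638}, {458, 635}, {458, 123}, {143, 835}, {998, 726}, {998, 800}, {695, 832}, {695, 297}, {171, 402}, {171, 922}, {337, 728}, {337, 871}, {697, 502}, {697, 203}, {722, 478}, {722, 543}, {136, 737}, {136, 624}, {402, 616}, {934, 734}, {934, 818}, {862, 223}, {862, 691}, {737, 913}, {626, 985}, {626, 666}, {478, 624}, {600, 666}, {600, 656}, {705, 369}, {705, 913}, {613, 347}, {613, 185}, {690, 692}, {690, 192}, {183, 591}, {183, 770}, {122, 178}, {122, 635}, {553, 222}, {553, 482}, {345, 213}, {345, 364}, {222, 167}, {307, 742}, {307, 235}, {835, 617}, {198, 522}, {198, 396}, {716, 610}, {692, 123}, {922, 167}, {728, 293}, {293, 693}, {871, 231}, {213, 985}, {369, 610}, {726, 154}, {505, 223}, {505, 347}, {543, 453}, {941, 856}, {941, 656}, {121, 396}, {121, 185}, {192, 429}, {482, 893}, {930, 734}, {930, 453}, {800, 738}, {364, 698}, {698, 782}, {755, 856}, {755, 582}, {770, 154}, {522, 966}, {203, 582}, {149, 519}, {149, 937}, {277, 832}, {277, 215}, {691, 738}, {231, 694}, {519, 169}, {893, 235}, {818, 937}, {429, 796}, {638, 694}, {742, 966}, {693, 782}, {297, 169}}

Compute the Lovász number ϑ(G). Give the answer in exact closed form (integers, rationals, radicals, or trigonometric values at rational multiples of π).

103*cos(pi/103)/(cos(pi/103) + 1)

N(782) = {698, 693}, |N(782)| = 2.
Vertex 693 has 2 neighbors: 293, 782.
Vertex 691 has 2 neighbors: 862, 738.
Vertex 453 has 2 neighbors: 543, 930.
G on 103 vertices is 2-regular; connected 2-regular on 103 ⇒ C_{103}.
spec(A) ≈ [2.0, 1.996, 1.985, 1.967, 1.941, 1.908, 1.868, 1.82, 1.767, 1.706, 1.639, 1.566, 1.488, 1.403, 1.314, 1.22, 1.121, 1.018, 0.911, 0.8, 0.687, 0.571, 0.454, 0.334, 0.213, 0.091, -0.03, -0.152, -0.274, -0.394, -0.513, -0.63, -0.744, -0.856, -0.965, -1.07, -1.171, -1.267, -1.359, -1.446, -1.528, -1.604, -1.673, -1.737, -1.794, -1.845, -1.888, -1.925, -1.955, -1.977, -1.992, -1.999] (distinct, 3 d.p.).
With N=103: ϑ(G) = 103·(-(-1)*2*cos(pi/103))/(2−(-2*cos(pi/103))) = 103*cos(pi/103)/(cos(pi/103) + 1).
= 51.48802047… (decimal).
Sandwich: α(G)=51 ≤ ϑ(G)=103*cos(pi/103)/(cos(pi/103) + 1) ≤ χ(Ḡ)=52 (both strict).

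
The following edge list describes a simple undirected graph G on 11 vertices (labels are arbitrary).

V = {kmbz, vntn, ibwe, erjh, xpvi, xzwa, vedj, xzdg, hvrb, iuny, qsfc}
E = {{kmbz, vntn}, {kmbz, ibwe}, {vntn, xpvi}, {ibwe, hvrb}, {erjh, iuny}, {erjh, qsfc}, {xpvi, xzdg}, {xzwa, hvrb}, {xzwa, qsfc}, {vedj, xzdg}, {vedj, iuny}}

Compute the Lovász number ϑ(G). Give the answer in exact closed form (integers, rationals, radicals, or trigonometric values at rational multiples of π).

N(xzwa) = {hvrb, qsfc}, |N(xzwa)| = 2.
N(xpvi) = {vntn, xzdg}, |N(xpvi)| = 2.
N(erjh) = {iuny, qsfc}, |N(erjh)| = 2.
Vertex vedj has 2 neighbors: xzdg, iuny.
Regular of degree 2 on 11 vertices: this is C_{11}, the 11-cycle.
The 6 distinct eigenvalues: [2.0, 1.682507, 0.83083, -0.28463, -1.309721, -1.918986].
Lovász: ϑ = −11(-2*cos(pi/11))/(2+-(-1)*2*cos(pi/11)) = 11*cos(pi/11)/(cos(pi/11) + 1).
Numerically 5.386303.
5 ≤ 11*cos(pi/11)/(cos(pi/11) + 1) ≤ 6: both strict.

11*cos(pi/11)/(cos(pi/11) + 1)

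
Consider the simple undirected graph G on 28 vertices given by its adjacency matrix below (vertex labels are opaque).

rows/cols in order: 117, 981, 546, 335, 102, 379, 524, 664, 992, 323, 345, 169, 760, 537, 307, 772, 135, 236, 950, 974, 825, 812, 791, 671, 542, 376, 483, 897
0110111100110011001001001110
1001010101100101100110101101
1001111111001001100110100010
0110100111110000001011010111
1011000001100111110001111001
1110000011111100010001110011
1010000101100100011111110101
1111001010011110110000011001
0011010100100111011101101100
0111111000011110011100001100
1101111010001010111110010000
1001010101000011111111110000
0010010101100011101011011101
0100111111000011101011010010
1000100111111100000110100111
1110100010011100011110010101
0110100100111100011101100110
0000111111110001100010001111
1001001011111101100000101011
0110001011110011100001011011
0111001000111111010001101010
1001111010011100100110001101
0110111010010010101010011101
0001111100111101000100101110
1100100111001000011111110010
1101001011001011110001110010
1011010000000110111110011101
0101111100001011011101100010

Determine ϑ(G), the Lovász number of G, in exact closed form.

7

N(236) = {102, 379, 524, 664, 992, 323, 345, 169, 772, 135, 825, 542, 376, 483, 897}, |N(236)| = 15.
N(950) = {117, 335, 524, 992, 323, 345, 169, 760, 537, 772, 135, 791, 542, 483, 897}, |N(950)| = 15.
deg(335) = 15; N(335) = {981, 546, 102, 664, 992, 323, 345, 169, 950, 825, 812, 671, 376, 483, 897}.
N(974) = {981, 546, 524, 992, 323, 345, 169, 307, 772, 135, 812, 671, 542, 483, 897}, |N(974)| = 15.
deg(v) = 15 for all v (|V|=28); this is K(8,2), the Kneser graph.
A has 3 distinct eigenvalues ≈ [15.0, 1.0, -5.0].
λ_max=15, λ_min=-5; ϑ = −28·λ_min/(λ_max−λ_min) = 7.
≈ 7.00000000 (to 8 d.p.).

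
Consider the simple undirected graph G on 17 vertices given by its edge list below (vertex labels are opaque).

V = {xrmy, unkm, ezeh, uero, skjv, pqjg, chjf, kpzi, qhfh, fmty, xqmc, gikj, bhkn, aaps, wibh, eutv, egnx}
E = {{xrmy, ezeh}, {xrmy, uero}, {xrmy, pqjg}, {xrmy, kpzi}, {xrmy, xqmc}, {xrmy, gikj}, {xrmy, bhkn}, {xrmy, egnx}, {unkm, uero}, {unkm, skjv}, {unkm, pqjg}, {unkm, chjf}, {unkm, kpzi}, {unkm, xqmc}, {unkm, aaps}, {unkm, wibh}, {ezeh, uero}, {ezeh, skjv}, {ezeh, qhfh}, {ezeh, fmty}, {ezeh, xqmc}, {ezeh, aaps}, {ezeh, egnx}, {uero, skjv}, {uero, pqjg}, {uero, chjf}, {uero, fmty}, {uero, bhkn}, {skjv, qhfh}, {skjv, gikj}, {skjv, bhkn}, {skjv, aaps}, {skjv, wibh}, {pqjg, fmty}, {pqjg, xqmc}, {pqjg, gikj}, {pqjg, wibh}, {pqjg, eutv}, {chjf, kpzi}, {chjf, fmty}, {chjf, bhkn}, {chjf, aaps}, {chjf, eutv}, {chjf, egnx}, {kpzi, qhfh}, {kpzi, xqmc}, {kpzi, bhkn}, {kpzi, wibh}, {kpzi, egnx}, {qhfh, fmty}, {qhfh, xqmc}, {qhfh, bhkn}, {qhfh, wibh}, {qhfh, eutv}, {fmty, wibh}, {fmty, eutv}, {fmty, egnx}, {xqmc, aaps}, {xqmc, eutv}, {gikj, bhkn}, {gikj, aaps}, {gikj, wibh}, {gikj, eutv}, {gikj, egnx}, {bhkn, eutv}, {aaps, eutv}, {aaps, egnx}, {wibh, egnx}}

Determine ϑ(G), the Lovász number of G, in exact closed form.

sqrt(17)

Vertex qhfh has 8 neighbors: ezeh, skjv, kpzi, fmty, xqmc, bhkn, wibh, eutv.
deg(kpzi) = 8; N(kpzi) = {xrmy, unkm, chjf, qhfh, xqmc, bhkn, wibh, egnx}.
N(unkm) = {uero, skjv, pqjg, chjf, kpzi, xqmc, aaps, wibh}, |N(unkm)| = 8.
N(uero) = {xrmy, unkm, ezeh, skjv, pqjg, chjf, fmty, bhkn}, |N(uero)| = 8.
Every vertex has degree 8 (N=17); SR(17,8,3,4) — a Paley graph.
spec(A) ≈ [8.0, 1.5616, -2.5616] (distinct, 4 d.p.).
With N=17: ϑ(G) = 17·(-(-sqrt(17)/2 - 1/2))/(8−(-sqrt(17)/2 - 1/2)) = sqrt(17).
Numerically 4.123106.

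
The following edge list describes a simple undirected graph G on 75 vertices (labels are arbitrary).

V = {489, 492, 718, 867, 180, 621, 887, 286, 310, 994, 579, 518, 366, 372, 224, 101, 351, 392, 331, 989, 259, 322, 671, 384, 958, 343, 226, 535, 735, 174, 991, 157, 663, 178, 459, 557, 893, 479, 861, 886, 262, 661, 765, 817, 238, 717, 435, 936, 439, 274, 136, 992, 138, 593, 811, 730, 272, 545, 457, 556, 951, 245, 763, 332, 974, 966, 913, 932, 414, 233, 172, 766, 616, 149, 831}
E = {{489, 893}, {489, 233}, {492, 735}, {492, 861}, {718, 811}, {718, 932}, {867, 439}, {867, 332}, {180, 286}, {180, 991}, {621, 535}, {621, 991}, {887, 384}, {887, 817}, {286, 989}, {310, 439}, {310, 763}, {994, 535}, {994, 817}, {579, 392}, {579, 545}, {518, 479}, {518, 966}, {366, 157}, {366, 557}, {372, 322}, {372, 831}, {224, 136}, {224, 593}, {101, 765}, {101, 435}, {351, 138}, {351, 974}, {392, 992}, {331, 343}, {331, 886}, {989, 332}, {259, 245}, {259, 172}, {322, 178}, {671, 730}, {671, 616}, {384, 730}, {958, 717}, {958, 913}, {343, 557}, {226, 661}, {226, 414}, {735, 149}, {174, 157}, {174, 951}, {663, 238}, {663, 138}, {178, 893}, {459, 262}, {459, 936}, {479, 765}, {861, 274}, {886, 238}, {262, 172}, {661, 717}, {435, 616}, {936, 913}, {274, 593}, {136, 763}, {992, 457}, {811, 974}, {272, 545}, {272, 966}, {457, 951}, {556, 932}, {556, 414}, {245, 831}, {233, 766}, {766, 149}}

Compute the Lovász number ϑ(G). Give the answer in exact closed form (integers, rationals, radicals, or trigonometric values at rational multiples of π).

75*cos(pi/75)/(cos(pi/75) + 1)

Vertex 545 has 2 neighbors: 579, 272.
deg(138) = 2; N(138) = {351, 663}.
N(951) = {174, 457}, |N(951)| = 2.
N(765) = {101, 479}, |N(765)| = 2.
2-regular, N=75; this is C_{75}, the 75-cycle.
spec(A) ≈ [2.0, 1.993, 1.972, 1.937, 1.889, 1.827, 1.753, 1.666, 1.567, 1.458, 1.338, 1.209, 1.072, 0.927, 0.775, 0.618, 0.457, 0.292, 0.126, -0.042, -0.209, -0.375, -0.538, -0.697, -0.852, -1.0, -1.141, -1.275, -1.399, -1.514, -1.618, -1.711, -1.791, -1.86, -1.915, -1.956, -1.984, -1.998] (distinct, 3 d.p.).
ϑ = −N·λ_min/(λ_max−λ_min) = −75·(-2*cos(pi/75))/(2−(-2*cos(pi/75))) = 75*cos(pi/75)/(cos(pi/75) + 1).
≈ 37.483546 (to 6 d.p.).
Sandwich: α(G)=37 ≤ ϑ(G)=75*cos(pi/75)/(cos(pi/75) + 1) ≤ χ(Ḡ)=38 (both strict).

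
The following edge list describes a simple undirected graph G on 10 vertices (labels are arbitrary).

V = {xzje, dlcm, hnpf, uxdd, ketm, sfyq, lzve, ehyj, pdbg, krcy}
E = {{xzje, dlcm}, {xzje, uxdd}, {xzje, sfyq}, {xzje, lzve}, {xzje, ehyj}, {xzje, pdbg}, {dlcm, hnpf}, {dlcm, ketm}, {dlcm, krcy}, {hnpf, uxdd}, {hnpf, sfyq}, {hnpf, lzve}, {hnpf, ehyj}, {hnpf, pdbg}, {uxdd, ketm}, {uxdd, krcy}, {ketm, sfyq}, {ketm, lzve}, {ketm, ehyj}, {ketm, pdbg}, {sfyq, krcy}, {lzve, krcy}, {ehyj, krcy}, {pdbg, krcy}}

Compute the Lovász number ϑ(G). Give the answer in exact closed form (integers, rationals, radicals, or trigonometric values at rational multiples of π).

6

Vertex hnpf has 6 neighbors: dlcm, uxdd, sfyq, lzve, ehyj, pdbg.
N(krcy) = {dlcm, uxdd, sfyq, lzve, ehyj, pdbg}, |N(krcy)| = 6.
N(dlcm) = {xzje, hnpf, ketm, krcy}, |N(dlcm)| = 4.
deg(ehyj) = 4; N(ehyj) = {xzje, hnpf, ketm, krcy}.
G = K_{6,4}: α = 6 = χ(Ḡ), so ϑ = 6.
= 6.000000… (decimal).
α=6, χ(Ḡ)=6; ϑ=6 lies between (collapsed).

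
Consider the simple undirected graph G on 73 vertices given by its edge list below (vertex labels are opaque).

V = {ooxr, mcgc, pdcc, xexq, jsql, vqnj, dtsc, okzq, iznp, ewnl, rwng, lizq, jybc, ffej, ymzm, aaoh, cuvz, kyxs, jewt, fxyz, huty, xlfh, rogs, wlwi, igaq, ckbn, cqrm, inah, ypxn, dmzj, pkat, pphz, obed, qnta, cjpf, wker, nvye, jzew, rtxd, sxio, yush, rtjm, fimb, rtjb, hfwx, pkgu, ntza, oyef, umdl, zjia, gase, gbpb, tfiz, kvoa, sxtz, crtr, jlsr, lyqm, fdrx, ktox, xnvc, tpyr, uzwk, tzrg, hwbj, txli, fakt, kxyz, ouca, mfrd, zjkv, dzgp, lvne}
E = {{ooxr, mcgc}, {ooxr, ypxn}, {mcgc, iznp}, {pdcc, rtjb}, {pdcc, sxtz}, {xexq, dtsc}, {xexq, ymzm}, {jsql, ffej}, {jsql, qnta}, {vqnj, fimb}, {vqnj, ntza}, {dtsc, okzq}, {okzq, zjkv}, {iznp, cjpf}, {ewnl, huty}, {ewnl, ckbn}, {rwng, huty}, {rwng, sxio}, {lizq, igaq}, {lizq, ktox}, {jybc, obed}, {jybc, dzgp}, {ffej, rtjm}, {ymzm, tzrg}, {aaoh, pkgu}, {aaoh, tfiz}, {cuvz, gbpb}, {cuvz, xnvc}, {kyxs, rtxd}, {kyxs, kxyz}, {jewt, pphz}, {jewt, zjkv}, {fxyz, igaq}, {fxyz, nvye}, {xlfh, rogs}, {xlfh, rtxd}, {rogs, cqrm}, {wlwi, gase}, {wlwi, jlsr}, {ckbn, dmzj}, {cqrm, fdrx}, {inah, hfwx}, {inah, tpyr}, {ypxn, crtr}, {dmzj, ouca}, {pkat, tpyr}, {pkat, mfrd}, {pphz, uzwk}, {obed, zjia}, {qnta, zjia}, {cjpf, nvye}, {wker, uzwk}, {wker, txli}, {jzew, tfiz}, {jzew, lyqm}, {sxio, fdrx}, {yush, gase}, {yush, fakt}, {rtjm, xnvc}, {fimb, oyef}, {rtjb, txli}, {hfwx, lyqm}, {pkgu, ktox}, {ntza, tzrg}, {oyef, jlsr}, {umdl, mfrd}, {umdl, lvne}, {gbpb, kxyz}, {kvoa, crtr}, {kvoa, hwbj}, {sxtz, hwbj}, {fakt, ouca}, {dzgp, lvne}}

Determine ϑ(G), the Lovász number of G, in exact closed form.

73*cos(pi/73)/(cos(pi/73) + 1)

N(ooxr) = {mcgc, ypxn}, |N(ooxr)| = 2.
N(fimb) = {vqnj, oyef}, |N(fimb)| = 2.
Vertex kyxs has 2 neighbors: rtxd, kxyz.
N(oyef) = {fimb, jlsr}, |N(oyef)| = 2.
deg(v) = 2 for all v (|V|=73); the odd cycle C_{73}.
spec(A) ≈ [2.0, 1.993, 1.97, 1.934, 1.883, 1.818, 1.739, 1.648, 1.544, 1.429, 1.304, 1.169, 1.025, 0.873, 0.715, 0.552, 0.385, 0.215, 0.043, -0.129, -0.3, -0.469, -0.634, -0.795, -0.95, -1.098, -1.237, -1.368, -1.488, -1.598, -1.695, -1.78, -1.852, -1.91, -1.954, -1.983, -1.998] (distinct, 3 d.p.).
Lovász (edge-transitive): ϑ = −73·(-2*cos(pi/73))/((2)−(-2*cos(pi/73))) = 73*cos(pi/73)/(cos(pi/73) + 1).
≈ 36.48309 (to 5 d.p.).
α=36, χ(Ḡ)=37; ϑ=73*cos(pi/73)/(cos(pi/73) + 1) lies between (both strict).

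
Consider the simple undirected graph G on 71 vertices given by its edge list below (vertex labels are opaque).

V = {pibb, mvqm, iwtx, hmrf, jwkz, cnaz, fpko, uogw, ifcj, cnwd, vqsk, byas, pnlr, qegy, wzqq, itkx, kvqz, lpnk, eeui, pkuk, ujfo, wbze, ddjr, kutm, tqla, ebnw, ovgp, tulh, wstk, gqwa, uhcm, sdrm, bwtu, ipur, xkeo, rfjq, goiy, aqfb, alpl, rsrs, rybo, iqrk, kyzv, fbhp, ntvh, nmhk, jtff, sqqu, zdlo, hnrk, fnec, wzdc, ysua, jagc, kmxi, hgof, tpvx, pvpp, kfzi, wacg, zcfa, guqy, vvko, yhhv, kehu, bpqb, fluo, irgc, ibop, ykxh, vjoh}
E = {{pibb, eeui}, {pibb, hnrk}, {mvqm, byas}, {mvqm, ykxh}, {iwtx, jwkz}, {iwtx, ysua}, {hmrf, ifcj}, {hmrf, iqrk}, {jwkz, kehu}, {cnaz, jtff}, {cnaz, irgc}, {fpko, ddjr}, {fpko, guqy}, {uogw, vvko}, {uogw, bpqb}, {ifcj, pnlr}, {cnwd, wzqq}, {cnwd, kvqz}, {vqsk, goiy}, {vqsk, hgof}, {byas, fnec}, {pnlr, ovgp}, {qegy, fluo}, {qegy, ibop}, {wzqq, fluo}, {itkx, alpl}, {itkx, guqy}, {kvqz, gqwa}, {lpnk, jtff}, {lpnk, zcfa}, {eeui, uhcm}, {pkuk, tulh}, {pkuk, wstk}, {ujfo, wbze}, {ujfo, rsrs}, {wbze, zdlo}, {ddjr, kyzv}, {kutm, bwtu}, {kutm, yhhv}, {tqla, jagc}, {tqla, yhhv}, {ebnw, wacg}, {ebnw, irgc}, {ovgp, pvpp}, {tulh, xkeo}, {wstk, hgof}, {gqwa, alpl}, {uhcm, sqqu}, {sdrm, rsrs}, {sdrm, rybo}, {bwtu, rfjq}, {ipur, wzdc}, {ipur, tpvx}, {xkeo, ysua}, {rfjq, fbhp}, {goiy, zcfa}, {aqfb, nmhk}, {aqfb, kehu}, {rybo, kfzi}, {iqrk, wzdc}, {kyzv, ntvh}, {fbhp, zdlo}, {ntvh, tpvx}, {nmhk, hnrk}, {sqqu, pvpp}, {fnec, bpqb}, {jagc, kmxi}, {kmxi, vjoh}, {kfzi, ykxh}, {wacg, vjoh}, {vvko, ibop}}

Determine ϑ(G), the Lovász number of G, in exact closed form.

71*cos(pi/71)/(cos(pi/71) + 1)

deg(vqsk) = 2; N(vqsk) = {goiy, hgof}.
N(uogw) = {vvko, bpqb}, |N(uogw)| = 2.
deg(wbze) = 2; N(wbze) = {ujfo, zdlo}.
N(wzqq) = {cnwd, fluo}, |N(wzqq)| = 2.
Every vertex has degree 2 (N=71); this is C_{71}, the 71-cycle.
spec(A) ≈ [2.0, 1.99217, 1.96876, 1.92993, 1.876, 1.80739, 1.72463, 1.62837, 1.51937, 1.39848, 1.26665, 1.1249, 0.97435, 0.81617, 0.6516, 0.48194, 0.3085, 0.13265, -0.04424, -0.22079, -0.3956, -0.56732, -0.7346, -0.89613, -1.05065, -1.19694, -1.33387, -1.46036, -1.57542, -1.67814, -1.76774, -1.8435, -1.90483, -1.95125, -1.98241, -1.99804] (distinct, 5 d.p.).
With N=71: ϑ(G) = 71·(-(-1)*2*cos(pi/71))/(2−(-2*cos(pi/71))) = 71*cos(pi/71)/(cos(pi/71) + 1).
≈ 35.4826 (to 4 d.p.).
Lovász sandwich 35 ≤ 71*cos(pi/71)/(cos(pi/71) + 1) ≤ 36: both strict.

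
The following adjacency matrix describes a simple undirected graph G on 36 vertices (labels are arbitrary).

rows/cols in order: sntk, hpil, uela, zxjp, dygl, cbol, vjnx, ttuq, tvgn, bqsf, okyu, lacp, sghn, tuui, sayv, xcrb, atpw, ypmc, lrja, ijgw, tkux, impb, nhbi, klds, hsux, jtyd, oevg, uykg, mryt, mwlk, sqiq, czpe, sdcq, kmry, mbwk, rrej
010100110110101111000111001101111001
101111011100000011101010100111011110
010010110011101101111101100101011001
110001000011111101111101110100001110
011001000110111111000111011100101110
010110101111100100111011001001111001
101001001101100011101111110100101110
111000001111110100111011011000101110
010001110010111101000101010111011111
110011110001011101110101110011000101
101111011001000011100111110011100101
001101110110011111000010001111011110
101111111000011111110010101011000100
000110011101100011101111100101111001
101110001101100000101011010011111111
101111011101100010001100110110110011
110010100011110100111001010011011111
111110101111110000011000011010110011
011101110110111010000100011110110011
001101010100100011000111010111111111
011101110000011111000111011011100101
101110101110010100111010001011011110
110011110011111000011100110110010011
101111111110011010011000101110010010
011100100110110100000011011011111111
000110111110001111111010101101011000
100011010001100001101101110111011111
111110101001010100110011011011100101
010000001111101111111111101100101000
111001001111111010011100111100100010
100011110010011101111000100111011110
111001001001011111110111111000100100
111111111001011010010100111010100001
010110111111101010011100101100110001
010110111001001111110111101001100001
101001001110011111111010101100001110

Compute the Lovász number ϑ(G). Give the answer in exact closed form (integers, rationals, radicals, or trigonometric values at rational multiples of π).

N(nhbi) = {sntk, hpil, dygl, cbol, vjnx, ttuq, okyu, lacp, sghn, tuui, sayv, ijgw, tkux, impb, hsux, jtyd, uykg, mryt, czpe, mbwk, rrej}, |N(nhbi)| = 21.
Vertex mryt has 21 neighbors: hpil, tvgn, bqsf, okyu, lacp, sghn, sayv, xcrb, atpw, ypmc, lrja, ijgw, tkux, impb, nhbi, klds, hsux, oevg, uykg, sqiq, sdcq.
N(atpw) = {sntk, hpil, dygl, vjnx, okyu, lacp, sghn, tuui, xcrb, lrja, ijgw, tkux, klds, jtyd, mryt, mwlk, czpe, sdcq, kmry, mbwk, rrej}, |N(atpw)| = 21.
N(zxjp) = {sntk, hpil, cbol, okyu, lacp, sghn, tuui, sayv, xcrb, ypmc, lrja, ijgw, tkux, impb, klds, hsux, jtyd, uykg, sdcq, kmry, mbwk}, |N(zxjp)| = 21.
Every vertex has degree 21 (N=36); Kneser K(9,2) on C(9,2)=36 vertices.
spec(A) ≈ [21.0, 1.0, -6.0] (distinct, 4 d.p.).
With N=36: ϑ(G) = 36·(-1*(-6))/(21−(-6)) = 8.
ϑ(G) ≈ 8.0000000.

8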